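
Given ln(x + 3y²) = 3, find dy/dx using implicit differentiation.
Differentiate the relation implicitly: treat y = y(x) and apply the chain rule, so every y-derivative picks up a y' = dy/dx factor.

With everything moved to the left-hand side, differentiate term by term:
  d/dx[ln(x + 3y^2)] = (6y·y' + 1)/(x + 3y^2)
  d/dx[-3] = 0

Separating the contributions that come from x directly and those that come through y:
  without y':      1/(x + 3y^2)
  multiplying y':  6y/(x + 3y^2)

so (1/(x + 3y^2)) + (6y/(x + 3y^2))·y' = 0, and therefore
  dy/dx = -(1/(x + 3y^2))/(6y/(x + 3y^2)) = -1/(6y)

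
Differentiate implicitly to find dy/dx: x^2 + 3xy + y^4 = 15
Apply d/dx to both sides, remembering that y depends on x. Each occurrence of y therefore brings in a y' = dy/dx via the chain rule.

With F(x, y) equal to the left-hand side minus the right, differentiate F term by term:
  d/dx[x^2] = 2x
  d/dx[3xy] = 3x·y' + 3y
  d/dx[y^4] = 4y^3·y'
  d/dx[-15] = 0
Adding these up, d/dx[F] = 0 becomes
  (2x + 3y) + (3x + 4y^3)·y' = 0,
so isolating y',
  dy/dx = -(2x + 3y)/(3x + 4y^3) = (-2x - 3y)/(3x + 4y^3)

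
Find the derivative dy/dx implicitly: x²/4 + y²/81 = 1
Take d/dx of both sides. Since y is implicitly a function of x, the chain rule attaches a y' = dy/dx factor whenever we differentiate through y.

Set F(x, y) = (left side) − (right side), so the curve is F = 0. Differentiating each term of F:
  d/dx[x^2/4] = x/2
  d/dx[y^2/81] = 2y·y'/81
  d/dx[-1] = 0

Collecting, the y'-free part is the partial derivative in x and the y' coefficient is the partial derivative in y:
  ∂F/∂x = x/2
  ∂F/∂y = 2y/81

so d/dx[F(x, y(x))] = ∂F/∂x + (∂F/∂y)·y' = 0. Rearranging,
  dy/dx = -(∂F/∂x)/(∂F/∂y) = -(x/2)/(2y/81) = -81x/(4y)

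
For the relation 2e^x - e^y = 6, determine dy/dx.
Apply d/dx to both sides, remembering that y depends on x. Each occurrence of y therefore brings in a y' = dy/dx via the chain rule.

With F(x, y) equal to the left-hand side minus the right, differentiate F term by term:
  d/dx[2e^(x)] = 2e^(x)
  d/dx[-e^(y)] = -y'·e^(y)
  d/dx[-6] = 0
Adding these up, d/dx[F] = 0 becomes
  (2e^(x)) + (-e^(y))·y' = 0,
so isolating y',
  dy/dx = -(2e^(x))/(-e^(y)) = 2e^(x - y)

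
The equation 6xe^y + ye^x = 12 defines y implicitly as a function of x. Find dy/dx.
Apply d/dx to both sides, remembering that y depends on x. Each occurrence of y therefore brings in a y' = dy/dx via the chain rule.

With F(x, y) equal to the left-hand side minus the right, differentiate F term by term:
  d/dx[6x·e^(y)] = 6x·y'·e^(y) + 6e^(y)
  d/dx[y·e^(x)] = y·e^(x) + y'·e^(x)
  d/dx[-12] = 0
Adding these up, d/dx[F] = 0 becomes
  (y·e^(x) + 6e^(y)) + (6x·e^(y) + e^(x))·y' = 0,
so isolating y',
  dy/dx = -(y·e^(x) + 6e^(y))/(6x·e^(y) + e^(x)) = (-y·e^(x) - 6e^(y))/(6x·e^(y) + e^(x))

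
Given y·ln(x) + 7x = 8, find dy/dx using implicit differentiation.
Differentiate both sides with respect to x, treating y as y(x). By the chain rule, any term containing y contributes a factor of y' = dy/dx when we differentiate it.

Move every term to one side and write the relation as F(x, y) = 0. Term by term,
  d/dx[7x] = 7
  d/dx[y·ln(x)] = y'·ln(x) + y/x
  d/dx[-8] = 0

The pieces without y' make up ∂F/∂x and the coefficient of y' is ∂F/∂y:
  ∂F/∂x = 7 + y/x,
  ∂F/∂y = ln(x).

Since d/dx[F] = ∂F/∂x + (∂F/∂y)·y' = 0, solve for y':
  (∂F/∂y)·y' = -∂F/∂x
  dy/dx = -(∂F/∂x)/(∂F/∂y) = -(7 + y/x)/(ln(x))
        = -((7x + y)/x)/(ln(x)) = (-7x - y)/(x·ln(x))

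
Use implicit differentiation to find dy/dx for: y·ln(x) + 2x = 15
Differentiate the relation implicitly: treat y = y(x) and apply the chain rule, so every y-derivative picks up a y' = dy/dx factor.

With everything moved to the left-hand side, differentiate term by term:
  d/dx[2x] = 2
  d/dx[y·ln(x)] = y'·ln(x) + y/x
  d/dx[-15] = 0

Separating the contributions that come from x directly and those that come through y:
  without y':      2 + y/x
  multiplying y':  ln(x)

so (2 + y/x) + (ln(x))·y' = 0, and therefore
  dy/dx = -(2 + y/x)/(ln(x))
        = -((2x + y)/x)/(ln(x)) = (-2x - y)/(x·ln(x))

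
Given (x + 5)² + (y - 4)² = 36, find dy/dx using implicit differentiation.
Differentiate the relation implicitly: treat y = y(x) and apply the chain rule, so every y-derivative picks up a y' = dy/dx factor.

With everything moved to the left-hand side, differentiate term by term:
  d/dx[(x + 5)^2] = 2x + 10
  d/dx[(y - 4)^2] = 2·y'(y - 4)
  d/dx[-36] = 0

Separating the contributions that come from x directly and those that come through y:
  without y':      2x + 10
  multiplying y':  2y - 8

so (2x + 10) + (2y - 8)·y' = 0, and therefore
  dy/dx = -(2x + 10)/(2y - 8) = (-x - 5)/(y - 4)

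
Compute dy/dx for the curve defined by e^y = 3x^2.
Differentiate both sides with respect to x, treating y as y(x). By the chain rule, any term containing y contributes a factor of y' = dy/dx when we differentiate it.

Move every term to one side and write the relation as F(x, y) = 0. Term by term,
  d/dx[-3x^2] = -6x
  d/dx[e^(y)] = y'·e^(y)

The pieces without y' make up ∂F/∂x and the coefficient of y' is ∂F/∂y:
  ∂F/∂x = -6x,
  ∂F/∂y = e^(y).

Since d/dx[F] = ∂F/∂x + (∂F/∂y)·y' = 0, solve for y':
  (∂F/∂y)·y' = -∂F/∂x
  dy/dx = -(∂F/∂x)/(∂F/∂y) = -(-6x)/(e^(y)) = 6x·e^(-y)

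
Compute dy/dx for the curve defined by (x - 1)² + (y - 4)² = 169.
Apply d/dx to both sides, remembering that y depends on x. Each occurrence of y therefore brings in a y' = dy/dx via the chain rule.

With F(x, y) equal to the left-hand side minus the right, differentiate F term by term:
  d/dx[(x - 1)^2] = 2x - 2
  d/dx[(y - 4)^2] = 2·y'(y - 4)
  d/dx[-169] = 0
Adding these up, d/dx[F] = 0 becomes
  (2x - 2) + (2y - 8)·y' = 0,
so isolating y',
  dy/dx = -(2x - 2)/(2y - 8) = (1 - x)/(y - 4)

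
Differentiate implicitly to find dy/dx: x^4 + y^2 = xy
Apply d/dx to both sides, remembering that y depends on x. Each occurrence of y therefore brings in a y' = dy/dx via the chain rule.

With F(x, y) equal to the left-hand side minus the right, differentiate F term by term:
  d/dx[x^4] = 4x^3
  d/dx[-xy] = -x·y' - y
  d/dx[y^2] = 2y·y'
Adding these up, d/dx[F] = 0 becomes
  (4x^3 - y) + (-x + 2y)·y' = 0,
so isolating y',
  dy/dx = -(4x^3 - y)/(-x + 2y) = (4x^3 - y)/(x - 2y)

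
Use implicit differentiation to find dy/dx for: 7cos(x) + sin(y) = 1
Apply d/dx to both sides, remembering that y depends on x. Each occurrence of y therefore brings in a y' = dy/dx via the chain rule.

With F(x, y) equal to the left-hand side minus the right, differentiate F term by term:
  d/dx[sin(y)] = y'·cos(y)
  d/dx[7cos(x)] = -7sin(x)
  d/dx[-1] = 0
Adding these up, d/dx[F] = 0 becomes
  (-7sin(x)) + (cos(y))·y' = 0,
so isolating y',
  dy/dx = -(-7sin(x))/(cos(y)) = 7sin(x)/cos(y)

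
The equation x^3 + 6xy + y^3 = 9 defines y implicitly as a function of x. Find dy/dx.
Differentiate both sides with respect to x, treating y as y(x). By the chain rule, any term containing y contributes a factor of y' = dy/dx when we differentiate it.

Move every term to one side and write the relation as F(x, y) = 0. Term by term,
  d/dx[x^3] = 3x^2
  d/dx[6xy] = 6x·y' + 6y
  d/dx[y^3] = 3y^2·y'
  d/dx[-9] = 0

The pieces without y' make up ∂F/∂x and the coefficient of y' is ∂F/∂y:
  ∂F/∂x = 3x^2 + 6y,
  ∂F/∂y = 6x + 3y^2.

Since d/dx[F] = ∂F/∂x + (∂F/∂y)·y' = 0, solve for y':
  (∂F/∂y)·y' = -∂F/∂x
  dy/dx = -(∂F/∂x)/(∂F/∂y) = -(3x^2 + 6y)/(6x + 3y^2) = (-x^2 - 2y)/(2x + y^2)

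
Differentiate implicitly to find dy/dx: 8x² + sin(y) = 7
Differentiate both sides with respect to x, treating y as y(x). By the chain rule, any term containing y contributes a factor of y' = dy/dx when we differentiate it.

Move every term to one side and write the relation as F(x, y) = 0. Term by term,
  d/dx[8x^2] = 16x
  d/dx[sin(y)] = y'·cos(y)
  d/dx[-7] = 0

The pieces without y' make up ∂F/∂x and the coefficient of y' is ∂F/∂y:
  ∂F/∂x = 16x,
  ∂F/∂y = cos(y).

Since d/dx[F] = ∂F/∂x + (∂F/∂y)·y' = 0, solve for y':
  (∂F/∂y)·y' = -∂F/∂x
  dy/dx = -(∂F/∂x)/(∂F/∂y) = -(16x)/(cos(y)) = -16x/cos(y)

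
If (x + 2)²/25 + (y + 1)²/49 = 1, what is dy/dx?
Differentiate the relation implicitly: treat y = y(x) and apply the chain rule, so every y-derivative picks up a y' = dy/dx factor.

With everything moved to the left-hand side, differentiate term by term:
  d/dx[(x + 2)^2/25] = 2x/25 + 4/25
  d/dx[(y + 1)^2/49] = 2·y'(y + 1)/49
  d/dx[-1] = 0

Separating the contributions that come from x directly and those that come through y:
  without y':      2x/25 + 4/25
  multiplying y':  2y/49 + 2/49

so (2x/25 + 4/25) + (2y/49 + 2/49)·y' = 0, and therefore
  dy/dx = -(2x/25 + 4/25)/(2y/49 + 2/49)
        = -(2(x + 2)/25)/(2(y + 1)/49) = 49(-x - 2)/(25(y + 1))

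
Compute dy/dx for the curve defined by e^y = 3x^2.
Differentiate both sides with respect to x, treating y as y(x). By the chain rule, any term containing y contributes a factor of y' = dy/dx when we differentiate it.

Move every term to one side and write the relation as F(x, y) = 0. Term by term,
  d/dx[-3x^2] = -6x
  d/dx[e^(y)] = y'·e^(y)

The pieces without y' make up ∂F/∂x and the coefficient of y' is ∂F/∂y:
  ∂F/∂x = -6x,
  ∂F/∂y = e^(y).

Since d/dx[F] = ∂F/∂x + (∂F/∂y)·y' = 0, solve for y':
  (∂F/∂y)·y' = -∂F/∂x
  dy/dx = -(∂F/∂x)/(∂F/∂y) = -(-6x)/(e^(y)) = 6x·e^(-y)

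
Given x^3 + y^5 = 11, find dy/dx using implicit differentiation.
Apply d/dx to both sides, remembering that y depends on x. Each occurrence of y therefore brings in a y' = dy/dx via the chain rule.

With F(x, y) equal to the left-hand side minus the right, differentiate F term by term:
  d/dx[x^3] = 3x^2
  d/dx[y^5] = 5y^4·y'
  d/dx[-11] = 0
Adding these up, d/dx[F] = 0 becomes
  (3x^2) + (5y^4)·y' = 0,
so isolating y',
  dy/dx = -(3x^2)/(5y^4) = -3x^2/(5y^4)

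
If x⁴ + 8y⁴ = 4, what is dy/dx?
Take d/dx of both sides. Since y is implicitly a function of x, the chain rule attaches a y' = dy/dx factor whenever we differentiate through y.

Set F(x, y) = (left side) − (right side), so the curve is F = 0. Differentiating each term of F:
  d/dx[x^4] = 4x^3
  d/dx[8y^4] = 32y^3·y'
  d/dx[-4] = 0

Collecting, the y'-free part is the partial derivative in x and the y' coefficient is the partial derivative in y:
  ∂F/∂x = 4x^3
  ∂F/∂y = 32y^3

so d/dx[F(x, y(x))] = ∂F/∂x + (∂F/∂y)·y' = 0. Rearranging,
  dy/dx = -(∂F/∂x)/(∂F/∂y) = -(4x^3)/(32y^3) = -x^3/(8y^3)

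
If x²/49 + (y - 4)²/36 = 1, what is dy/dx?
Differentiate the relation implicitly: treat y = y(x) and apply the chain rule, so every y-derivative picks up a y' = dy/dx factor.

With everything moved to the left-hand side, differentiate term by term:
  d/dx[x^2/49] = 2x/49
  d/dx[(y - 4)^2/36] = y'(y - 4)/18
  d/dx[-1] = 0

Separating the contributions that come from x directly and those that come through y:
  without y':      2x/49
  multiplying y':  y/18 - 2/9

so (2x/49) + (y/18 - 2/9)·y' = 0, and therefore
  dy/dx = -(2x/49)/(y/18 - 2/9)
        = -(2x/49)/((y - 4)/18) = -36x/(49y - 196)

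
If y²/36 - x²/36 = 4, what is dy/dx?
Differentiate the relation implicitly: treat y = y(x) and apply the chain rule, so every y-derivative picks up a y' = dy/dx factor.

With everything moved to the left-hand side, differentiate term by term:
  d/dx[-x^2/36] = -x/18
  d/dx[y^2/36] = y·y'/18
  d/dx[-4] = 0

Separating the contributions that come from x directly and those that come through y:
  without y':      -x/18
  multiplying y':  y/18

so (-x/18) + (y/18)·y' = 0, and therefore
  dy/dx = -(-x/18)/(y/18) = x/y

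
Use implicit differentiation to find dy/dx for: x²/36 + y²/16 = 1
Differentiate the relation implicitly: treat y = y(x) and apply the chain rule, so every y-derivative picks up a y' = dy/dx factor.

With everything moved to the left-hand side, differentiate term by term:
  d/dx[x^2/36] = x/18
  d/dx[y^2/16] = y·y'/8
  d/dx[-1] = 0

Separating the contributions that come from x directly and those that come through y:
  without y':      x/18
  multiplying y':  y/8

so (x/18) + (y/8)·y' = 0, and therefore
  dy/dx = -(x/18)/(y/8) = -4x/(9y)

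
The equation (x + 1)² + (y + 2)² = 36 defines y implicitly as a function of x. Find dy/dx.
Take d/dx of both sides. Since y is implicitly a function of x, the chain rule attaches a y' = dy/dx factor whenever we differentiate through y.

Set F(x, y) = (left side) − (right side), so the curve is F = 0. Differentiating each term of F:
  d/dx[(x + 1)^2] = 2x + 2
  d/dx[(y + 2)^2] = 2·y'(y + 2)
  d/dx[-36] = 0

Collecting, the y'-free part is the partial derivative in x and the y' coefficient is the partial derivative in y:
  ∂F/∂x = 2x + 2
  ∂F/∂y = 2y + 4

so d/dx[F(x, y(x))] = ∂F/∂x + (∂F/∂y)·y' = 0. Rearranging,
  dy/dx = -(∂F/∂x)/(∂F/∂y) = -(2x + 2)/(2y + 4) = (-x - 1)/(y + 2)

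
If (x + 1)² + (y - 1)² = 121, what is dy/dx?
Differentiate the relation implicitly: treat y = y(x) and apply the chain rule, so every y-derivative picks up a y' = dy/dx factor.

With everything moved to the left-hand side, differentiate term by term:
  d/dx[(x + 1)^2] = 2x + 2
  d/dx[(y - 1)^2] = 2·y'(y - 1)
  d/dx[-121] = 0

Separating the contributions that come from x directly and those that come through y:
  without y':      2x + 2
  multiplying y':  2y - 2

so (2x + 2) + (2y - 2)·y' = 0, and therefore
  dy/dx = -(2x + 2)/(2y - 2) = (-x - 1)/(y - 1)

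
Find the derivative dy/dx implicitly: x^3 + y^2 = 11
Differentiate both sides with respect to x, treating y as y(x). By the chain rule, any term containing y contributes a factor of y' = dy/dx when we differentiate it.

Move every term to one side and write the relation as F(x, y) = 0. Term by term,
  d/dx[x^3] = 3x^2
  d/dx[y^2] = 2y·y'
  d/dx[-11] = 0

The pieces without y' make up ∂F/∂x and the coefficient of y' is ∂F/∂y:
  ∂F/∂x = 3x^2,
  ∂F/∂y = 2y.

Since d/dx[F] = ∂F/∂x + (∂F/∂y)·y' = 0, solve for y':
  (∂F/∂y)·y' = -∂F/∂x
  dy/dx = -(∂F/∂x)/(∂F/∂y) = -(3x^2)/(2y) = -3x^2/(2y)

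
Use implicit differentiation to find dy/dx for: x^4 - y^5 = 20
Differentiate both sides with respect to x, treating y as y(x). By the chain rule, any term containing y contributes a factor of y' = dy/dx when we differentiate it.

Move every term to one side and write the relation as F(x, y) = 0. Term by term,
  d/dx[x^4] = 4x^3
  d/dx[-y^5] = -5y^4·y'
  d/dx[-20] = 0

The pieces without y' make up ∂F/∂x and the coefficient of y' is ∂F/∂y:
  ∂F/∂x = 4x^3,
  ∂F/∂y = -5y^4.

Since d/dx[F] = ∂F/∂x + (∂F/∂y)·y' = 0, solve for y':
  (∂F/∂y)·y' = -∂F/∂x
  dy/dx = -(∂F/∂x)/(∂F/∂y) = -(4x^3)/(-5y^4) = 4x^3/(5y^4)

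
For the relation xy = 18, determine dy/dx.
Differentiate both sides with respect to x, treating y as y(x). By the chain rule, any term containing y contributes a factor of y' = dy/dx when we differentiate it.

Move every term to one side and write the relation as F(x, y) = 0. Term by term,
  d/dx[xy] = x·y' + y
  d/dx[-18] = 0

The pieces without y' make up ∂F/∂x and the coefficient of y' is ∂F/∂y:
  ∂F/∂x = y,
  ∂F/∂y = x.

Since d/dx[F] = ∂F/∂x + (∂F/∂y)·y' = 0, solve for y':
  (∂F/∂y)·y' = -∂F/∂x
  dy/dx = -(∂F/∂x)/(∂F/∂y) = -(y)/(x) = -y/x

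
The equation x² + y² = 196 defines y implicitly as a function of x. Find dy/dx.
Differentiate both sides with respect to x, treating y as y(x). By the chain rule, any term containing y contributes a factor of y' = dy/dx when we differentiate it.

Move every term to one side and write the relation as F(x, y) = 0. Term by term,
  d/dx[x^2] = 2x
  d/dx[y^2] = 2y·y'
  d/dx[-196] = 0

The pieces without y' make up ∂F/∂x and the coefficient of y' is ∂F/∂y:
  ∂F/∂x = 2x,
  ∂F/∂y = 2y.

Since d/dx[F] = ∂F/∂x + (∂F/∂y)·y' = 0, solve for y':
  (∂F/∂y)·y' = -∂F/∂x
  dy/dx = -(∂F/∂x)/(∂F/∂y) = -(2x)/(2y) = -x/y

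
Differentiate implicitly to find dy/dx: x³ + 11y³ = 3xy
Differentiate the relation implicitly: treat y = y(x) and apply the chain rule, so every y-derivative picks up a y' = dy/dx factor.

With everything moved to the left-hand side, differentiate term by term:
  d/dx[x^3] = 3x^2
  d/dx[-3xy] = -3x·y' - 3y
  d/dx[11y^3] = 33y^2·y'

Separating the contributions that come from x directly and those that come through y:
  without y':      3x^2 - 3y
  multiplying y':  -3x + 33y^2

so (3x^2 - 3y) + (-3x + 33y^2)·y' = 0, and therefore
  dy/dx = -(3x^2 - 3y)/(-3x + 33y^2) = (x^2 - y)/(x - 11y^2)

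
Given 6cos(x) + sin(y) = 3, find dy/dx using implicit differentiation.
Differentiate both sides with respect to x, treating y as y(x). By the chain rule, any term containing y contributes a factor of y' = dy/dx when we differentiate it.

Move every term to one side and write the relation as F(x, y) = 0. Term by term,
  d/dx[sin(y)] = y'·cos(y)
  d/dx[6cos(x)] = -6sin(x)
  d/dx[-3] = 0

The pieces without y' make up ∂F/∂x and the coefficient of y' is ∂F/∂y:
  ∂F/∂x = -6sin(x),
  ∂F/∂y = cos(y).

Since d/dx[F] = ∂F/∂x + (∂F/∂y)·y' = 0, solve for y':
  (∂F/∂y)·y' = -∂F/∂x
  dy/dx = -(∂F/∂x)/(∂F/∂y) = -(-6sin(x))/(cos(y)) = 6sin(x)/cos(y)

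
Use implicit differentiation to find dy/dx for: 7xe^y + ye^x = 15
Take d/dx of both sides. Since y is implicitly a function of x, the chain rule attaches a y' = dy/dx factor whenever we differentiate through y.

Set F(x, y) = (left side) − (right side), so the curve is F = 0. Differentiating each term of F:
  d/dx[7x·e^(y)] = 7x·y'·e^(y) + 7e^(y)
  d/dx[y·e^(x)] = y·e^(x) + y'·e^(x)
  d/dx[-15] = 0

Collecting, the y'-free part is the partial derivative in x and the y' coefficient is the partial derivative in y:
  ∂F/∂x = y·e^(x) + 7e^(y)
  ∂F/∂y = 7x·e^(y) + e^(x)

so d/dx[F(x, y(x))] = ∂F/∂x + (∂F/∂y)·y' = 0. Rearranging,
  dy/dx = -(∂F/∂x)/(∂F/∂y) = -(y·e^(x) + 7e^(y))/(7x·e^(y) + e^(x)) = (-y·e^(x) - 7e^(y))/(7x·e^(y) + e^(x))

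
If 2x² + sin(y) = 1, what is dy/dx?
Take d/dx of both sides. Since y is implicitly a function of x, the chain rule attaches a y' = dy/dx factor whenever we differentiate through y.

Set F(x, y) = (left side) − (right side), so the curve is F = 0. Differentiating each term of F:
  d/dx[2x^2] = 4x
  d/dx[sin(y)] = y'·cos(y)
  d/dx[-1] = 0

Collecting, the y'-free part is the partial derivative in x and the y' coefficient is the partial derivative in y:
  ∂F/∂x = 4x
  ∂F/∂y = cos(y)

so d/dx[F(x, y(x))] = ∂F/∂x + (∂F/∂y)·y' = 0. Rearranging,
  dy/dx = -(∂F/∂x)/(∂F/∂y) = -(4x)/(cos(y)) = -4x/cos(y)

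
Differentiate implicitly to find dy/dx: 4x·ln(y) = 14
Apply d/dx to both sides, remembering that y depends on x. Each occurrence of y therefore brings in a y' = dy/dx via the chain rule.

With F(x, y) equal to the left-hand side minus the right, differentiate F term by term:
  d/dx[4x·ln(y)] = 4x·y'/y + 4ln(y)
  d/dx[-14] = 0
Adding these up, d/dx[F] = 0 becomes
  (4ln(y)) + (4x/y)·y' = 0,
so isolating y',
  dy/dx = -(4ln(y))/(4x/y) = -y·ln(y)/x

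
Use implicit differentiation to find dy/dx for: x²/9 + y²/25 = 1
Take d/dx of both sides. Since y is implicitly a function of x, the chain rule attaches a y' = dy/dx factor whenever we differentiate through y.

Set F(x, y) = (left side) − (right side), so the curve is F = 0. Differentiating each term of F:
  d/dx[x^2/9] = 2x/9
  d/dx[y^2/25] = 2y·y'/25
  d/dx[-1] = 0

Collecting, the y'-free part is the partial derivative in x and the y' coefficient is the partial derivative in y:
  ∂F/∂x = 2x/9
  ∂F/∂y = 2y/25

so d/dx[F(x, y(x))] = ∂F/∂x + (∂F/∂y)·y' = 0. Rearranging,
  dy/dx = -(∂F/∂x)/(∂F/∂y) = -(2x/9)/(2y/25) = -25x/(9y)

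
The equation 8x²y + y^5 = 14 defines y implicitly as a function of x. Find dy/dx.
Differentiate the relation implicitly: treat y = y(x) and apply the chain rule, so every y-derivative picks up a y' = dy/dx factor.

With everything moved to the left-hand side, differentiate term by term:
  d/dx[8x^2y] = 8x^2·y' + 16xy
  d/dx[y^5] = 5y^4·y'
  d/dx[-14] = 0

Separating the contributions that come from x directly and those that come through y:
  without y':      16xy
  multiplying y':  8x^2 + 5y^4

so (16xy) + (8x^2 + 5y^4)·y' = 0, and therefore
  dy/dx = -(16xy)/(8x^2 + 5y^4) = -16xy/(8x^2 + 5y^4)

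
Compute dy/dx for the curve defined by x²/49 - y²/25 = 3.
Take d/dx of both sides. Since y is implicitly a function of x, the chain rule attaches a y' = dy/dx factor whenever we differentiate through y.

Set F(x, y) = (left side) − (right side), so the curve is F = 0. Differentiating each term of F:
  d/dx[x^2/49] = 2x/49
  d/dx[-y^2/25] = -2y·y'/25
  d/dx[-3] = 0

Collecting, the y'-free part is the partial derivative in x and the y' coefficient is the partial derivative in y:
  ∂F/∂x = 2x/49
  ∂F/∂y = -2y/25

so d/dx[F(x, y(x))] = ∂F/∂x + (∂F/∂y)·y' = 0. Rearranging,
  dy/dx = -(∂F/∂x)/(∂F/∂y) = -(2x/49)/(-2y/25) = 25x/(49y)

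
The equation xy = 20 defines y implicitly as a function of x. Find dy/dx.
Differentiate both sides with respect to x, treating y as y(x). By the chain rule, any term containing y contributes a factor of y' = dy/dx when we differentiate it.

Move every term to one side and write the relation as F(x, y) = 0. Term by term,
  d/dx[xy] = x·y' + y
  d/dx[-20] = 0

The pieces without y' make up ∂F/∂x and the coefficient of y' is ∂F/∂y:
  ∂F/∂x = y,
  ∂F/∂y = x.

Since d/dx[F] = ∂F/∂x + (∂F/∂y)·y' = 0, solve for y':
  (∂F/∂y)·y' = -∂F/∂x
  dy/dx = -(∂F/∂x)/(∂F/∂y) = -(y)/(x) = -y/x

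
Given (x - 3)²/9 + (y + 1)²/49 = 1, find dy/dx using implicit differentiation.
Take d/dx of both sides. Since y is implicitly a function of x, the chain rule attaches a y' = dy/dx factor whenever we differentiate through y.

Set F(x, y) = (left side) − (right side), so the curve is F = 0. Differentiating each term of F:
  d/dx[(x - 3)^2/9] = 2x/9 - 2/3
  d/dx[(y + 1)^2/49] = 2·y'(y + 1)/49
  d/dx[-1] = 0

Collecting, the y'-free part is the partial derivative in x and the y' coefficient is the partial derivative in y:
  ∂F/∂x = 2x/9 - 2/3
  ∂F/∂y = 2y/49 + 2/49

so d/dx[F(x, y(x))] = ∂F/∂x + (∂F/∂y)·y' = 0. Rearranging,
  dy/dx = -(∂F/∂x)/(∂F/∂y) = -(2x/9 - 2/3)/(2y/49 + 2/49)
        = -(2(x - 3)/9)/(2(y + 1)/49) = 49(3 - x)/(9(y + 1))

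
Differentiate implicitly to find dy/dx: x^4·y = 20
Apply d/dx to both sides, remembering that y depends on x. Each occurrence of y therefore brings in a y' = dy/dx via the chain rule.

With F(x, y) equal to the left-hand side minus the right, differentiate F term by term:
  d/dx[x^4y] = x^4·y' + 4x^3y
  d/dx[-20] = 0
Adding these up, d/dx[F] = 0 becomes
  (4x^3y) + (x^4)·y' = 0,
so isolating y',
  dy/dx = -(4x^3y)/(x^4) = -4y/x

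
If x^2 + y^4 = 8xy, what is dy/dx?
Apply d/dx to both sides, remembering that y depends on x. Each occurrence of y therefore brings in a y' = dy/dx via the chain rule.

With F(x, y) equal to the left-hand side minus the right, differentiate F term by term:
  d/dx[x^2] = 2x
  d/dx[-8xy] = -8x·y' - 8y
  d/dx[y^4] = 4y^3·y'
Adding these up, d/dx[F] = 0 becomes
  (2x - 8y) + (-8x + 4y^3)·y' = 0,
so isolating y',
  dy/dx = -(2x - 8y)/(-8x + 4y^3) = (x - 4y)/(2(2x - y^3))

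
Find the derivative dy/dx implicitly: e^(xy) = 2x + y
Take d/dx of both sides. Since y is implicitly a function of x, the chain rule attaches a y' = dy/dx factor whenever we differentiate through y.

Set F(x, y) = (left side) − (right side), so the curve is F = 0. Differentiating each term of F:
  d/dx[-2x] = -2
  d/dx[-y] = -y'
  d/dx[e^(xy)] = (x·y' + y)·e^(xy)

Collecting, the y'-free part is the partial derivative in x and the y' coefficient is the partial derivative in y:
  ∂F/∂x = y·e^(xy) - 2
  ∂F/∂y = x·e^(xy) - 1

so d/dx[F(x, y(x))] = ∂F/∂x + (∂F/∂y)·y' = 0. Rearranging,
  dy/dx = -(∂F/∂x)/(∂F/∂y) = -(y·e^(xy) - 2)/(x·e^(xy) - 1) = (-y·e^(xy) + 2)/(x·e^(xy) - 1)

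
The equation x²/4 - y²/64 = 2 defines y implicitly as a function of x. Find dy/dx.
Differentiate both sides with respect to x, treating y as y(x). By the chain rule, any term containing y contributes a factor of y' = dy/dx when we differentiate it.

Move every term to one side and write the relation as F(x, y) = 0. Term by term,
  d/dx[x^2/4] = x/2
  d/dx[-y^2/64] = -y·y'/32
  d/dx[-2] = 0

The pieces without y' make up ∂F/∂x and the coefficient of y' is ∂F/∂y:
  ∂F/∂x = x/2,
  ∂F/∂y = -y/32.

Since d/dx[F] = ∂F/∂x + (∂F/∂y)·y' = 0, solve for y':
  (∂F/∂y)·y' = -∂F/∂x
  dy/dx = -(∂F/∂x)/(∂F/∂y) = -(x/2)/(-y/32) = 16x/y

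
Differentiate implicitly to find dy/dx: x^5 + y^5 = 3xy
Apply d/dx to both sides, remembering that y depends on x. Each occurrence of y therefore brings in a y' = dy/dx via the chain rule.

With F(x, y) equal to the left-hand side minus the right, differentiate F term by term:
  d/dx[x^5] = 5x^4
  d/dx[-3xy] = -3x·y' - 3y
  d/dx[y^5] = 5y^4·y'
Adding these up, d/dx[F] = 0 becomes
  (5x^4 - 3y) + (-3x + 5y^4)·y' = 0,
so isolating y',
  dy/dx = -(5x^4 - 3y)/(-3x + 5y^4) = (5x^4 - 3y)/(3x - 5y^4)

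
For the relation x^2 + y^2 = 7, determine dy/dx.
Apply d/dx to both sides, remembering that y depends on x. Each occurrence of y therefore brings in a y' = dy/dx via the chain rule.

With F(x, y) equal to the left-hand side minus the right, differentiate F term by term:
  d/dx[x^2] = 2x
  d/dx[y^2] = 2y·y'
  d/dx[-7] = 0
Adding these up, d/dx[F] = 0 becomes
  (2x) + (2y)·y' = 0,
so isolating y',
  dy/dx = -(2x)/(2y) = -x/y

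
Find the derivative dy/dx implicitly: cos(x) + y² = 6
Differentiate the relation implicitly: treat y = y(x) and apply the chain rule, so every y-derivative picks up a y' = dy/dx factor.

With everything moved to the left-hand side, differentiate term by term:
  d/dx[y^2] = 2y·y'
  d/dx[cos(x)] = -sin(x)
  d/dx[-6] = 0

Separating the contributions that come from x directly and those that come through y:
  without y':      -sin(x)
  multiplying y':  2y

so (-sin(x)) + (2y)·y' = 0, and therefore
  dy/dx = -(-sin(x))/(2y) = sin(x)/(2y)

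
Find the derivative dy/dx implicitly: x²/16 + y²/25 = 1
Apply d/dx to both sides, remembering that y depends on x. Each occurrence of y therefore brings in a y' = dy/dx via the chain rule.

With F(x, y) equal to the left-hand side minus the right, differentiate F term by term:
  d/dx[x^2/16] = x/8
  d/dx[y^2/25] = 2y·y'/25
  d/dx[-1] = 0
Adding these up, d/dx[F] = 0 becomes
  (x/8) + (2y/25)·y' = 0,
so isolating y',
  dy/dx = -(x/8)/(2y/25) = -25x/(16y)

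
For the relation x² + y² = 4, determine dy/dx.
Apply d/dx to both sides, remembering that y depends on x. Each occurrence of y therefore brings in a y' = dy/dx via the chain rule.

With F(x, y) equal to the left-hand side minus the right, differentiate F term by term:
  d/dx[x^2] = 2x
  d/dx[y^2] = 2y·y'
  d/dx[-4] = 0
Adding these up, d/dx[F] = 0 becomes
  (2x) + (2y)·y' = 0,
so isolating y',
  dy/dx = -(2x)/(2y) = -x/y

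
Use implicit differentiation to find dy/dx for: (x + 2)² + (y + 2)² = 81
Differentiate the relation implicitly: treat y = y(x) and apply the chain rule, so every y-derivative picks up a y' = dy/dx factor.

With everything moved to the left-hand side, differentiate term by term:
  d/dx[(x + 2)^2] = 2x + 4
  d/dx[(y + 2)^2] = 2·y'(y + 2)
  d/dx[-81] = 0

Separating the contributions that come from x directly and those that come through y:
  without y':      2x + 4
  multiplying y':  2y + 4

so (2x + 4) + (2y + 4)·y' = 0, and therefore
  dy/dx = -(2x + 4)/(2y + 4) = (-x - 2)/(y + 2)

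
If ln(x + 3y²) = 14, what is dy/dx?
Apply d/dx to both sides, remembering that y depends on x. Each occurrence of y therefore brings in a y' = dy/dx via the chain rule.

With F(x, y) equal to the left-hand side minus the right, differentiate F term by term:
  d/dx[ln(x + 3y^2)] = (6y·y' + 1)/(x + 3y^2)
  d/dx[-14] = 0
Adding these up, d/dx[F] = 0 becomes
  (1/(x + 3y^2)) + (6y/(x + 3y^2))·y' = 0,
so isolating y',
  dy/dx = -(1/(x + 3y^2))/(6y/(x + 3y^2)) = -1/(6y)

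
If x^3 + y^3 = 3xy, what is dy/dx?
Take d/dx of both sides. Since y is implicitly a function of x, the chain rule attaches a y' = dy/dx factor whenever we differentiate through y.

Set F(x, y) = (left side) − (right side), so the curve is F = 0. Differentiating each term of F:
  d/dx[x^3] = 3x^2
  d/dx[-3xy] = -3x·y' - 3y
  d/dx[y^3] = 3y^2·y'

Collecting, the y'-free part is the partial derivative in x and the y' coefficient is the partial derivative in y:
  ∂F/∂x = 3x^2 - 3y
  ∂F/∂y = -3x + 3y^2

so d/dx[F(x, y(x))] = ∂F/∂x + (∂F/∂y)·y' = 0. Rearranging,
  dy/dx = -(∂F/∂x)/(∂F/∂y) = -(3x^2 - 3y)/(-3x + 3y^2) = (x^2 - y)/(x - y^2)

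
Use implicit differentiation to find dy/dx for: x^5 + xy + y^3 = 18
Apply d/dx to both sides, remembering that y depends on x. Each occurrence of y therefore brings in a y' = dy/dx via the chain rule.

With F(x, y) equal to the left-hand side minus the right, differentiate F term by term:
  d/dx[x^5] = 5x^4
  d/dx[xy] = x·y' + y
  d/dx[y^3] = 3y^2·y'
  d/dx[-18] = 0
Adding these up, d/dx[F] = 0 becomes
  (5x^4 + y) + (x + 3y^2)·y' = 0,
so isolating y',
  dy/dx = -(5x^4 + y)/(x + 3y^2) = (-5x^4 - y)/(x + 3y^2)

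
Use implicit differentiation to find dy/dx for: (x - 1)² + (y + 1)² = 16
Differentiate the relation implicitly: treat y = y(x) and apply the chain rule, so every y-derivative picks up a y' = dy/dx factor.

With everything moved to the left-hand side, differentiate term by term:
  d/dx[(x - 1)^2] = 2x - 2
  d/dx[(y + 1)^2] = 2·y'(y + 1)
  d/dx[-16] = 0

Separating the contributions that come from x directly and those that come through y:
  without y':      2x - 2
  multiplying y':  2y + 2

so (2x - 2) + (2y + 2)·y' = 0, and therefore
  dy/dx = -(2x - 2)/(2y + 2) = (1 - x)/(y + 1)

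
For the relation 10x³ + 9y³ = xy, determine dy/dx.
Apply d/dx to both sides, remembering that y depends on x. Each occurrence of y therefore brings in a y' = dy/dx via the chain rule.

With F(x, y) equal to the left-hand side minus the right, differentiate F term by term:
  d/dx[10x^3] = 30x^2
  d/dx[-xy] = -x·y' - y
  d/dx[9y^3] = 27y^2·y'
Adding these up, d/dx[F] = 0 becomes
  (30x^2 - y) + (-x + 27y^2)·y' = 0,
so isolating y',
  dy/dx = -(30x^2 - y)/(-x + 27y^2) = (30x^2 - y)/(x - 27y^2)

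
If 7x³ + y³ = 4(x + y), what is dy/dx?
Differentiate the relation implicitly: treat y = y(x) and apply the chain rule, so every y-derivative picks up a y' = dy/dx factor.

With everything moved to the left-hand side, differentiate term by term:
  d/dx[7x^3] = 21x^2
  d/dx[-4x] = -4
  d/dx[y^3] = 3y^2·y'
  d/dx[-4y] = -4·y'

Separating the contributions that come from x directly and those that come through y:
  without y':      21x^2 - 4
  multiplying y':  3y^2 - 4

so (21x^2 - 4) + (3y^2 - 4)·y' = 0, and therefore
  dy/dx = -(21x^2 - 4)/(3y^2 - 4) = (4 - 21x^2)/(3y^2 - 4)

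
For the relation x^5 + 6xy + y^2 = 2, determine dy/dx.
Take d/dx of both sides. Since y is implicitly a function of x, the chain rule attaches a y' = dy/dx factor whenever we differentiate through y.

Set F(x, y) = (left side) − (right side), so the curve is F = 0. Differentiating each term of F:
  d/dx[x^5] = 5x^4
  d/dx[6xy] = 6x·y' + 6y
  d/dx[y^2] = 2y·y'
  d/dx[-2] = 0

Collecting, the y'-free part is the partial derivative in x and the y' coefficient is the partial derivative in y:
  ∂F/∂x = 5x^4 + 6y
  ∂F/∂y = 6x + 2y

so d/dx[F(x, y(x))] = ∂F/∂x + (∂F/∂y)·y' = 0. Rearranging,
  dy/dx = -(∂F/∂x)/(∂F/∂y) = -(5x^4 + 6y)/(6x + 2y) = (-5x^4 - 6y)/(2(3x + y))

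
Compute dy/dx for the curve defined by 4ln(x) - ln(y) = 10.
Apply d/dx to both sides, remembering that y depends on x. Each occurrence of y therefore brings in a y' = dy/dx via the chain rule.

With F(x, y) equal to the left-hand side minus the right, differentiate F term by term:
  d/dx[4ln(x)] = 4/x
  d/dx[-ln(y)] = -y'/y
  d/dx[-10] = 0
Adding these up, d/dx[F] = 0 becomes
  (4/x) + (-1/y)·y' = 0,
so isolating y',
  dy/dx = -(4/x)/(-1/y) = 4y/x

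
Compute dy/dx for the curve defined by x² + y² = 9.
Differentiate the relation implicitly: treat y = y(x) and apply the chain rule, so every y-derivative picks up a y' = dy/dx factor.

With everything moved to the left-hand side, differentiate term by term:
  d/dx[x^2] = 2x
  d/dx[y^2] = 2y·y'
  d/dx[-9] = 0

Separating the contributions that come from x directly and those that come through y:
  without y':      2x
  multiplying y':  2y

so (2x) + (2y)·y' = 0, and therefore
  dy/dx = -(2x)/(2y) = -x/y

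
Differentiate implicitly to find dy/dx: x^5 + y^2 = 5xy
Apply d/dx to both sides, remembering that y depends on x. Each occurrence of y therefore brings in a y' = dy/dx via the chain rule.

With F(x, y) equal to the left-hand side minus the right, differentiate F term by term:
  d/dx[x^5] = 5x^4
  d/dx[-5xy] = -5x·y' - 5y
  d/dx[y^2] = 2y·y'
Adding these up, d/dx[F] = 0 becomes
  (5x^4 - 5y) + (-5x + 2y)·y' = 0,
so isolating y',
  dy/dx = -(5x^4 - 5y)/(-5x + 2y) = 5(x^4 - y)/(5x - 2y)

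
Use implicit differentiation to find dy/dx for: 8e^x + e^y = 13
Take d/dx of both sides. Since y is implicitly a function of x, the chain rule attaches a y' = dy/dx factor whenever we differentiate through y.

Set F(x, y) = (left side) − (right side), so the curve is F = 0. Differentiating each term of F:
  d/dx[8e^(x)] = 8e^(x)
  d/dx[e^(y)] = y'·e^(y)
  d/dx[-13] = 0

Collecting, the y'-free part is the partial derivative in x and the y' coefficient is the partial derivative in y:
  ∂F/∂x = 8e^(x)
  ∂F/∂y = e^(y)

so d/dx[F(x, y(x))] = ∂F/∂x + (∂F/∂y)·y' = 0. Rearranging,
  dy/dx = -(∂F/∂x)/(∂F/∂y) = -(8e^(x))/(e^(y)) = -8e^(x - y)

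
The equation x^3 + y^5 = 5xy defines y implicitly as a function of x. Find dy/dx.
Apply d/dx to both sides, remembering that y depends on x. Each occurrence of y therefore brings in a y' = dy/dx via the chain rule.

With F(x, y) equal to the left-hand side minus the right, differentiate F term by term:
  d/dx[x^3] = 3x^2
  d/dx[-5xy] = -5x·y' - 5y
  d/dx[y^5] = 5y^4·y'
Adding these up, d/dx[F] = 0 becomes
  (3x^2 - 5y) + (-5x + 5y^4)·y' = 0,
so isolating y',
  dy/dx = -(3x^2 - 5y)/(-5x + 5y^4) = (3x^2/5 - y)/(x - y^4)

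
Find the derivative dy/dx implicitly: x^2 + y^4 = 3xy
Differentiate the relation implicitly: treat y = y(x) and apply the chain rule, so every y-derivative picks up a y' = dy/dx factor.

With everything moved to the left-hand side, differentiate term by term:
  d/dx[x^2] = 2x
  d/dx[-3xy] = -3x·y' - 3y
  d/dx[y^4] = 4y^3·y'

Separating the contributions that come from x directly and those that come through y:
  without y':      2x - 3y
  multiplying y':  -3x + 4y^3

so (2x - 3y) + (-3x + 4y^3)·y' = 0, and therefore
  dy/dx = -(2x - 3y)/(-3x + 4y^3) = (2x - 3y)/(3x - 4y^3)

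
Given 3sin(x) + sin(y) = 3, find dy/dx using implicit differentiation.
Apply d/dx to both sides, remembering that y depends on x. Each occurrence of y therefore brings in a y' = dy/dx via the chain rule.

With F(x, y) equal to the left-hand side minus the right, differentiate F term by term:
  d/dx[3sin(x)] = 3cos(x)
  d/dx[sin(y)] = y'·cos(y)
  d/dx[-3] = 0
Adding these up, d/dx[F] = 0 becomes
  (3cos(x)) + (cos(y))·y' = 0,
so isolating y',
  dy/dx = -(3cos(x))/(cos(y)) = -3cos(x)/cos(y)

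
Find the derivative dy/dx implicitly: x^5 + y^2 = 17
Differentiate the relation implicitly: treat y = y(x) and apply the chain rule, so every y-derivative picks up a y' = dy/dx factor.

With everything moved to the left-hand side, differentiate term by term:
  d/dx[x^5] = 5x^4
  d/dx[y^2] = 2y·y'
  d/dx[-17] = 0

Separating the contributions that come from x directly and those that come through y:
  without y':      5x^4
  multiplying y':  2y

so (5x^4) + (2y)·y' = 0, and therefore
  dy/dx = -(5x^4)/(2y) = -5x^4/(2y)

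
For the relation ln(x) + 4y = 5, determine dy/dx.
Apply d/dx to both sides, remembering that y depends on x. Each occurrence of y therefore brings in a y' = dy/dx via the chain rule.

With F(x, y) equal to the left-hand side minus the right, differentiate F term by term:
  d/dx[4y] = 4·y'
  d/dx[ln(x)] = 1/x
  d/dx[-5] = 0
Adding these up, d/dx[F] = 0 becomes
  (1/x) + (4)·y' = 0,
so isolating y',
  dy/dx = -(1/x)/(4) = -1/(4x)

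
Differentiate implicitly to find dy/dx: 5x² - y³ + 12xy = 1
Take d/dx of both sides. Since y is implicitly a function of x, the chain rule attaches a y' = dy/dx factor whenever we differentiate through y.

Set F(x, y) = (left side) − (right side), so the curve is F = 0. Differentiating each term of F:
  d/dx[5x^2] = 10x
  d/dx[12xy] = 12x·y' + 12y
  d/dx[-y^3] = -3y^2·y'
  d/dx[-1] = 0

Collecting, the y'-free part is the partial derivative in x and the y' coefficient is the partial derivative in y:
  ∂F/∂x = 10x + 12y
  ∂F/∂y = 12x - 3y^2

so d/dx[F(x, y(x))] = ∂F/∂x + (∂F/∂y)·y' = 0. Rearranging,
  dy/dx = -(∂F/∂x)/(∂F/∂y) = -(10x + 12y)/(12x - 3y^2) = 2(-5x - 6y)/(3(4x - y^2))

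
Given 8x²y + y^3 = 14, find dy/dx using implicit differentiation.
Take d/dx of both sides. Since y is implicitly a function of x, the chain rule attaches a y' = dy/dx factor whenever we differentiate through y.

Set F(x, y) = (left side) − (right side), so the curve is F = 0. Differentiating each term of F:
  d/dx[8x^2y] = 8x^2·y' + 16xy
  d/dx[y^3] = 3y^2·y'
  d/dx[-14] = 0

Collecting, the y'-free part is the partial derivative in x and the y' coefficient is the partial derivative in y:
  ∂F/∂x = 16xy
  ∂F/∂y = 8x^2 + 3y^2

so d/dx[F(x, y(x))] = ∂F/∂x + (∂F/∂y)·y' = 0. Rearranging,
  dy/dx = -(∂F/∂x)/(∂F/∂y) = -(16xy)/(8x^2 + 3y^2) = -16xy/(8x^2 + 3y^2)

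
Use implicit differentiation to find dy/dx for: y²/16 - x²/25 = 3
Apply d/dx to both sides, remembering that y depends on x. Each occurrence of y therefore brings in a y' = dy/dx via the chain rule.

With F(x, y) equal to the left-hand side minus the right, differentiate F term by term:
  d/dx[-x^2/25] = -2x/25
  d/dx[y^2/16] = y·y'/8
  d/dx[-3] = 0
Adding these up, d/dx[F] = 0 becomes
  (-2x/25) + (y/8)·y' = 0,
so isolating y',
  dy/dx = -(-2x/25)/(y/8) = 16x/(25y)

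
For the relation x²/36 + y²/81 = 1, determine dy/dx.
Differentiate both sides with respect to x, treating y as y(x). By the chain rule, any term containing y contributes a factor of y' = dy/dx when we differentiate it.

Move every term to one side and write the relation as F(x, y) = 0. Term by term,
  d/dx[x^2/36] = x/18
  d/dx[y^2/81] = 2y·y'/81
  d/dx[-1] = 0

The pieces without y' make up ∂F/∂x and the coefficient of y' is ∂F/∂y:
  ∂F/∂x = x/18,
  ∂F/∂y = 2y/81.

Since d/dx[F] = ∂F/∂x + (∂F/∂y)·y' = 0, solve for y':
  (∂F/∂y)·y' = -∂F/∂x
  dy/dx = -(∂F/∂x)/(∂F/∂y) = -(x/18)/(2y/81) = -9x/(4y)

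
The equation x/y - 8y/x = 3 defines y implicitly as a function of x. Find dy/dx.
Differentiate both sides with respect to x, treating y as y(x). By the chain rule, any term containing y contributes a factor of y' = dy/dx when we differentiate it.

Move every term to one side and write the relation as F(x, y) = 0. Term by term,
  d/dx[x/y] = -x·y'/y^2 + 1/y
  d/dx[-8y/x] = -8·y'/x + 8y/x^2
  d/dx[-3] = 0

The pieces without y' make up ∂F/∂x and the coefficient of y' is ∂F/∂y:
  ∂F/∂x = 1/y + 8y/x^2,
  ∂F/∂y = -x/y^2 - 8/x.

Since d/dx[F] = ∂F/∂x + (∂F/∂y)·y' = 0, solve for y':
  (∂F/∂y)·y' = -∂F/∂x
  dy/dx = -(∂F/∂x)/(∂F/∂y) = -(1/y + 8y/x^2)/(-x/y^2 - 8/x)
        = -((x^2 + 8y^2)/(x^2y))/(-(x^2 + 8y^2)/(xy^2)) = y/x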